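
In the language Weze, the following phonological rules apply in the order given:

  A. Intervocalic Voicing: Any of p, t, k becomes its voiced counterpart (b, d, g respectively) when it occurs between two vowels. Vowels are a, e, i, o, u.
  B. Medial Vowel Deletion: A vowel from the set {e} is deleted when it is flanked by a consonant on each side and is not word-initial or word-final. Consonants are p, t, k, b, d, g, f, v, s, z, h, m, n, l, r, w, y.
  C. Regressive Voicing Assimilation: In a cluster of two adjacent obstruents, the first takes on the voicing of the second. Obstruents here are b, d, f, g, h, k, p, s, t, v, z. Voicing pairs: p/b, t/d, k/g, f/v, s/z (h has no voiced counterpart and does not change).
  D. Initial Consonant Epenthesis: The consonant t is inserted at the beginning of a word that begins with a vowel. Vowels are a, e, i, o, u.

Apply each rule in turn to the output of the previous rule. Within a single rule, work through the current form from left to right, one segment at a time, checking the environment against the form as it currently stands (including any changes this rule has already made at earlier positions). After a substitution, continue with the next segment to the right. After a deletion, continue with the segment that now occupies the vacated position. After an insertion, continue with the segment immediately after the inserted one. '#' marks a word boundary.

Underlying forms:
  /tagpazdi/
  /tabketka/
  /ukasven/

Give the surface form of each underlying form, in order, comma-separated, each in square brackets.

[takpazdi], [tapktka], [tugazvn]

/tagpazdi/:
  A Intervocalic Voicing: no change — [tagpazdi]
  B Medial Vowel Deletion: no change — [tagpazdi]
  C Regressive Voicing Assimilation: [tagpazdi] → [takpazdi]
  D Initial Consonant Epenthesis: no change — [takpazdi]
/tabketka/:
  A Intervocalic Voicing: no change — [tabketka]
  B Medial Vowel Deletion: [tabketka] → [tabktka]
  C Regressive Voicing Assimilation: [tabktka] → [tapktka]
  D Initial Consonant Epenthesis: no change — [tapktka]
/ukasven/:
  A Intervocalic Voicing: [ukasven] → [ugasven]
  B Medial Vowel Deletion: [ugasven] → [ugasvn]
  C Regressive Voicing Assimilation: [ugasvn] → [ugazvn]
  D Initial Consonant Epenthesis: [ugazvn] → [tugazvn]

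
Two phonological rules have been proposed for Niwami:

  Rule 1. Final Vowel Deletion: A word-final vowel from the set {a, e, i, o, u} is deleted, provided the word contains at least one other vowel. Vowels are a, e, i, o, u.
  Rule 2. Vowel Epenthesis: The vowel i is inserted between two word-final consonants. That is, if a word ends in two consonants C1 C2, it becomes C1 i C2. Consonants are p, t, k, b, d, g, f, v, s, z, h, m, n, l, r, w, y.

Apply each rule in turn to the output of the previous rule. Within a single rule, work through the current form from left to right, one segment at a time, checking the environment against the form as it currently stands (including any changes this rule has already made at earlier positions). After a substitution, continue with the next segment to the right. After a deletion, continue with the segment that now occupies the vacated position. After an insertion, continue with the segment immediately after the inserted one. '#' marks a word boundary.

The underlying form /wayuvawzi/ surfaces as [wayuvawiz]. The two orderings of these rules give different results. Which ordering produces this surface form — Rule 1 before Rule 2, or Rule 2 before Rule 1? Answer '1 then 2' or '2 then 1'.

1 then 2

Order 1 then 2:
  1 Final Vowel Deletion: [wayuvawzi] → [wayuvawz]
  2 Vowel Epenthesis: [wayuvawz] → [wayuvawiz]
  result: [wayuvawiz]
Order 2 then 1:
  2 Vowel Epenthesis: no change — [wayuvawzi]
  1 Final Vowel Deletion: [wayuvawzi] → [wayuvawz]
  result: [wayuvawz]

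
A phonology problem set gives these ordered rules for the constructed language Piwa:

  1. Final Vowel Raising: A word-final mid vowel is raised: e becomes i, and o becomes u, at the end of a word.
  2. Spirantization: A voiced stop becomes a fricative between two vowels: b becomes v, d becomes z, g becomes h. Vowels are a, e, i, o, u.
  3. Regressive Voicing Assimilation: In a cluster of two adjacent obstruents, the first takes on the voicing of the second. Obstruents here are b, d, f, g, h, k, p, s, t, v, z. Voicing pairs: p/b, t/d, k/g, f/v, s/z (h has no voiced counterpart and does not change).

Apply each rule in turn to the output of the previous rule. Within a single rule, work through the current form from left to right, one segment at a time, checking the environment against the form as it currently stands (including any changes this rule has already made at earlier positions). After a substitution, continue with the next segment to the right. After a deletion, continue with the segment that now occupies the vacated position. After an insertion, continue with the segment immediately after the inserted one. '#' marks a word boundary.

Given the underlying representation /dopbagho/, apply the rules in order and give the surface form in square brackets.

1 Final Vowel Raising: [dopbagho] → [dopbaghu]
2 Spirantization: no change — [dopbaghu]
3 Regressive Voicing Assimilation: [dopbaghu] → [dobbakhu]

[dobbakhu]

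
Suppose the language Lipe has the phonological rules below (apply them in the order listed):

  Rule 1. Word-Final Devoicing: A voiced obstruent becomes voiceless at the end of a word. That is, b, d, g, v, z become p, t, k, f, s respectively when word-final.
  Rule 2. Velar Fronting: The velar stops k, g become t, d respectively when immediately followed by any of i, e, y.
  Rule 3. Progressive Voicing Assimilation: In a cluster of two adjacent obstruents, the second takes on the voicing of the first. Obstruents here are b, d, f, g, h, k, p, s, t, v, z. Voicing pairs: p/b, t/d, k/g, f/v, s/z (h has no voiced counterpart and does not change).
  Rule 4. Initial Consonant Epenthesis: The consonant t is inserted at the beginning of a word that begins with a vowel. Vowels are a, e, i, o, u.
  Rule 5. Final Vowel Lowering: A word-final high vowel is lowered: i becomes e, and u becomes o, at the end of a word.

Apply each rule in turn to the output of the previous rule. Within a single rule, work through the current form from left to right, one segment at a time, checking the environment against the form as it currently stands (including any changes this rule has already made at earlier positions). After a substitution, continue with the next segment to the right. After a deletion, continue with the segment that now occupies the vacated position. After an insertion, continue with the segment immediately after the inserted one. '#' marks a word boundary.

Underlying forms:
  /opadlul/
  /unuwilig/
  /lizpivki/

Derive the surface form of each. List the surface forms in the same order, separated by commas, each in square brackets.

/opadlul/:
  Rule 1 Word-Final Devoicing: no change — [opadlul]
  Rule 2 Velar Fronting: no change — [opadlul]
  Rule 3 Progressive Voicing Assimilation: no change — [opadlul]
  Rule 4 Initial Consonant Epenthesis: [opadlul] → [topadlul]
  Rule 5 Final Vowel Lowering: no change — [topadlul]
/unuwilig/:
  Rule 1 Word-Final Devoicing: [unuwilig] → [unuwilik]
  Rule 2 Velar Fronting: no change — [unuwilik]
  Rule 3 Progressive Voicing Assimilation: no change — [unuwilik]
  Rule 4 Initial Consonant Epenthesis: [unuwilik] → [tunuwilik]
  Rule 5 Final Vowel Lowering: no change — [tunuwilik]
/lizpivki/:
  Rule 1 Word-Final Devoicing: no change — [lizpivki]
  Rule 2 Velar Fronting: [lizpivki] → [lizpivti]
  Rule 3 Progressive Voicing Assimilation: [lizpivti] → [lizbivdi]
  Rule 4 Initial Consonant Epenthesis: no change — [lizbivdi]
  Rule 5 Final Vowel Lowering: [lizbivdi] → [lizbivde]

[topadlul], [tunuwilik], [lizbivde]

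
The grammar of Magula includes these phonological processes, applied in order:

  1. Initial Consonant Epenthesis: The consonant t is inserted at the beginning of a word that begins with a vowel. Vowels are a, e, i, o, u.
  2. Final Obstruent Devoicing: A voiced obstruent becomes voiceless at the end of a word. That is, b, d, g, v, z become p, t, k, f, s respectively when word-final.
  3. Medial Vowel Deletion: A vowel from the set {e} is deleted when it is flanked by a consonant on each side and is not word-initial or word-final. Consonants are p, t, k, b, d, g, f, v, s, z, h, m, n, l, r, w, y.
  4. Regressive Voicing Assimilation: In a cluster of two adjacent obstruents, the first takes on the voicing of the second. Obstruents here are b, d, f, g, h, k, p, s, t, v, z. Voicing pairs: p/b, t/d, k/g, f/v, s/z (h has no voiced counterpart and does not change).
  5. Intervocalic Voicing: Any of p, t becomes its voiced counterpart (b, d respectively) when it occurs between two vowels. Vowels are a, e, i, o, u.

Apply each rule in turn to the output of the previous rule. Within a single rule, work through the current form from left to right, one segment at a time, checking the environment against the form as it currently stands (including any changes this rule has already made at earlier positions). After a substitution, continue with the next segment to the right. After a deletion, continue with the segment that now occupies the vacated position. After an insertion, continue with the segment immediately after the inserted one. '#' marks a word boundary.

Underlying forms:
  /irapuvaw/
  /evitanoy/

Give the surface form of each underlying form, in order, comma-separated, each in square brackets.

/irapuvaw/:
  1 Initial Consonant Epenthesis: [irapuvaw] → [tirapuvaw]
  2 Final Obstruent Devoicing: no change — [tirapuvaw]
  3 Medial Vowel Deletion: no change — [tirapuvaw]
  4 Regressive Voicing Assimilation: no change — [tirapuvaw]
  5 Intervocalic Voicing: [tirapuvaw] → [tirabuvaw]
/evitanoy/:
  1 Initial Consonant Epenthesis: [evitanoy] → [tevitanoy]
  2 Final Obstruent Devoicing: no change — [tevitanoy]
  3 Medial Vowel Deletion: [tevitanoy] → [tvitanoy]
  4 Regressive Voicing Assimilation: [tvitanoy] → [dvitanoy]
  5 Intervocalic Voicing: [dvitanoy] → [dvidanoy]

[tirabuvaw], [dvidanoy]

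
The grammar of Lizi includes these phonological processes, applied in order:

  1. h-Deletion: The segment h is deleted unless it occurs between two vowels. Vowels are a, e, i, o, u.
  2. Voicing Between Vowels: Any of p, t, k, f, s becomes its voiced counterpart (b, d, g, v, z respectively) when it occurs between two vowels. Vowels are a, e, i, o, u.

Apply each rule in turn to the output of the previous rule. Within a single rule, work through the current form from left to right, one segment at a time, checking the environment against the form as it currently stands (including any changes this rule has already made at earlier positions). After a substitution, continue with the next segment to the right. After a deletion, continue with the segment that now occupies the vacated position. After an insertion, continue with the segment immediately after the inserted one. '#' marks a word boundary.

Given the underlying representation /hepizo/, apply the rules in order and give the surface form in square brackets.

[ebizo]

1 h-Deletion: [hepizo] → [epizo]
2 Voicing Between Vowels: [epizo] → [ebizo]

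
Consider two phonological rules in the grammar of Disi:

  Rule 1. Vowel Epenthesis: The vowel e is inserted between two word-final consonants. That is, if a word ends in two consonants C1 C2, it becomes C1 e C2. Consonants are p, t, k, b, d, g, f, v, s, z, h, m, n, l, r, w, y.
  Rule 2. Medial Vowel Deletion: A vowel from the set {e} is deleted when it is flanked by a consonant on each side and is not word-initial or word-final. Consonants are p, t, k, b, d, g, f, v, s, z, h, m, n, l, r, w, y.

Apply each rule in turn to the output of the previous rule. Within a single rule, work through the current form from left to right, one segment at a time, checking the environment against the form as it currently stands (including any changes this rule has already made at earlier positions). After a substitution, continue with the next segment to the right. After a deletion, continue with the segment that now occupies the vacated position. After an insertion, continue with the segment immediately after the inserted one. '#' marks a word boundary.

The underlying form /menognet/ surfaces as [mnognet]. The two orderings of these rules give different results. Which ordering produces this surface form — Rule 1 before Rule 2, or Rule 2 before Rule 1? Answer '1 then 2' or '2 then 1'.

Order 1 then 2:
  1 Vowel Epenthesis: no change — [menognet]
  2 Medial Vowel Deletion: [menognet] → [mnognt]
  result: [mnognt]
Order 2 then 1:
  2 Medial Vowel Deletion: [menognet] → [mnognt]
  1 Vowel Epenthesis: [mnognt] → [mnognet]
  result: [mnognet]

2 then 1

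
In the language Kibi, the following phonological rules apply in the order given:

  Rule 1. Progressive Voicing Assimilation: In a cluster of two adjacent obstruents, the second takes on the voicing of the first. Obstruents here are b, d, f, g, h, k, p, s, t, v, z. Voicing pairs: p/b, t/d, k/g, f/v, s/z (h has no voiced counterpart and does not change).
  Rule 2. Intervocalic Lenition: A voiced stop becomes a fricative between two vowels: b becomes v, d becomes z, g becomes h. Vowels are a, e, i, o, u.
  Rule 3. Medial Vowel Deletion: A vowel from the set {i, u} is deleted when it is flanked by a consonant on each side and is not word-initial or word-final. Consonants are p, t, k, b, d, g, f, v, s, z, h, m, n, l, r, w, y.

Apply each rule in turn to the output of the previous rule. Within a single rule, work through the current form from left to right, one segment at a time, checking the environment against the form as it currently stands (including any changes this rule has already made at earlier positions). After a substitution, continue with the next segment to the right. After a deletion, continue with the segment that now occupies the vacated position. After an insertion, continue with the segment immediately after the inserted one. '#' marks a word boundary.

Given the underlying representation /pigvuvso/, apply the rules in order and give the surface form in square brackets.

[pgvvzo]

Rule 1 Progressive Voicing Assimilation: [pigvuvso] → [pigvuvzo]
Rule 2 Intervocalic Lenition: no change — [pigvuvzo]
Rule 3 Medial Vowel Deletion: [pigvuvzo] → [pgvvzo]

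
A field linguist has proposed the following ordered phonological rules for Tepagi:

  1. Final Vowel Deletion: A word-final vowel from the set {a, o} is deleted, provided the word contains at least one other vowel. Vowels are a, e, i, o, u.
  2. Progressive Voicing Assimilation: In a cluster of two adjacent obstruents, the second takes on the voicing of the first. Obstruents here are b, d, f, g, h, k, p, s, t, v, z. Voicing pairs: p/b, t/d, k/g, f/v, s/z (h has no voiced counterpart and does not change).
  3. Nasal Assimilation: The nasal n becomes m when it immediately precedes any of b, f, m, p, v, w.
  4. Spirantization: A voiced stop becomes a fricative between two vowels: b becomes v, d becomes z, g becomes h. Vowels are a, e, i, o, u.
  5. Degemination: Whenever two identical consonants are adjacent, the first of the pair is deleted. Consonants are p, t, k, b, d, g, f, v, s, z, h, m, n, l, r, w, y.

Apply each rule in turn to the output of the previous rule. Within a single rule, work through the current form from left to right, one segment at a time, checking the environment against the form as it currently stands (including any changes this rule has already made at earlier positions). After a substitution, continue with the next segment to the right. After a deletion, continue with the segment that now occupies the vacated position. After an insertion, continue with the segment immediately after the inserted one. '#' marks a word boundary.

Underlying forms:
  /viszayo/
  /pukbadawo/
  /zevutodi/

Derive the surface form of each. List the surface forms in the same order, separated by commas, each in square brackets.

[visay], [pukpazaw], [zevutozi]

/viszayo/:
  1 Final Vowel Deletion: [viszayo] → [viszay]
  2 Progressive Voicing Assimilation: [viszay] → [vissay]
  3 Nasal Assimilation: no change — [vissay]
  4 Spirantization: no change — [vissay]
  5 Degemination: [vissay] → [visay]
/pukbadawo/:
  1 Final Vowel Deletion: [pukbadawo] → [pukbadaw]
  2 Progressive Voicing Assimilation: [pukbadaw] → [pukpadaw]
  3 Nasal Assimilation: no change — [pukpadaw]
  4 Spirantization: [pukpadaw] → [pukpazaw]
  5 Degemination: no change — [pukpazaw]
/zevutodi/:
  1 Final Vowel Deletion: no change — [zevutodi]
  2 Progressive Voicing Assimilation: no change — [zevutodi]
  3 Nasal Assimilation: no change — [zevutodi]
  4 Spirantization: [zevutodi] → [zevutozi]
  5 Degemination: no change — [zevutozi]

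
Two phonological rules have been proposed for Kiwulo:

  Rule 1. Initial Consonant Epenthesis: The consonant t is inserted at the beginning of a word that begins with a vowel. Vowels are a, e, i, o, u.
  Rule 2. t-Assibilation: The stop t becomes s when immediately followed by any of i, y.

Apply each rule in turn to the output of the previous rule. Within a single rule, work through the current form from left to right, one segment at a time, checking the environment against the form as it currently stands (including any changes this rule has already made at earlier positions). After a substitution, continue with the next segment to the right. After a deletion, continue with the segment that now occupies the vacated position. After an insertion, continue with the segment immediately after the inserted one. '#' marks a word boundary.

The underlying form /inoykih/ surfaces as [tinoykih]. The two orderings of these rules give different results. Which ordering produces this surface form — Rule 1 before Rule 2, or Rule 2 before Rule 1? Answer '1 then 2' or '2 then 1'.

Order 1 then 2:
  1 Initial Consonant Epenthesis: [inoykih] → [tinoykih]
  2 t-Assibilation: [tinoykih] → [sinoykih]
  result: [sinoykih]
Order 2 then 1:
  2 t-Assibilation: no change — [inoykih]
  1 Initial Consonant Epenthesis: [inoykih] → [tinoykih]
  result: [tinoykih]

2 then 1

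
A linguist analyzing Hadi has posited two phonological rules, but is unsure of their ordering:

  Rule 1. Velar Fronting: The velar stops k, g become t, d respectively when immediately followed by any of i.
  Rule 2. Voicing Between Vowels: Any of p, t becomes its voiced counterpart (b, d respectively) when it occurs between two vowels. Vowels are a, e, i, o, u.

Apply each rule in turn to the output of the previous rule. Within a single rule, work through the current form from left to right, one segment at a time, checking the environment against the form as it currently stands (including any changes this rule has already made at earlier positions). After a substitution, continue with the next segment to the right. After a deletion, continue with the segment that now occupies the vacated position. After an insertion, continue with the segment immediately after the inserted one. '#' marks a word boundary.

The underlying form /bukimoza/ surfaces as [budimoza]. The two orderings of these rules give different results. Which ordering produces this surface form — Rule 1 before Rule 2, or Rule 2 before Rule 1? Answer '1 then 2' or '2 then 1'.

1 then 2

Order 1 then 2:
  1 Velar Fronting: [bukimoza] → [butimoza]
  2 Voicing Between Vowels: [butimoza] → [budimoza]
  result: [budimoza]
Order 2 then 1:
  2 Voicing Between Vowels: no change — [bukimoza]
  1 Velar Fronting: [bukimoza] → [butimoza]
  result: [butimoza]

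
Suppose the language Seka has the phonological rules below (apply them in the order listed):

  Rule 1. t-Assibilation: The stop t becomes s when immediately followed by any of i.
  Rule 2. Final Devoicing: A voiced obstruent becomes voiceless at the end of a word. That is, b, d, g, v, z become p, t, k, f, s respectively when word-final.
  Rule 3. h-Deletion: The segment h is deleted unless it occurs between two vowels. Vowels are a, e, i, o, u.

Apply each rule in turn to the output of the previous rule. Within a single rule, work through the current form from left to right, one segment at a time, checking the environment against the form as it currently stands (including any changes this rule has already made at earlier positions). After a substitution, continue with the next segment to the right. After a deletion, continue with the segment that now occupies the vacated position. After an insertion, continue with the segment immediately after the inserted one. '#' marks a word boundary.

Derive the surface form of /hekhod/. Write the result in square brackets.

Rule 1 t-Assibilation: no change — [hekhod]
Rule 2 Final Devoicing: [hekhod] → [hekhot]
Rule 3 h-Deletion: [hekhot] → [ekot]

[ekot]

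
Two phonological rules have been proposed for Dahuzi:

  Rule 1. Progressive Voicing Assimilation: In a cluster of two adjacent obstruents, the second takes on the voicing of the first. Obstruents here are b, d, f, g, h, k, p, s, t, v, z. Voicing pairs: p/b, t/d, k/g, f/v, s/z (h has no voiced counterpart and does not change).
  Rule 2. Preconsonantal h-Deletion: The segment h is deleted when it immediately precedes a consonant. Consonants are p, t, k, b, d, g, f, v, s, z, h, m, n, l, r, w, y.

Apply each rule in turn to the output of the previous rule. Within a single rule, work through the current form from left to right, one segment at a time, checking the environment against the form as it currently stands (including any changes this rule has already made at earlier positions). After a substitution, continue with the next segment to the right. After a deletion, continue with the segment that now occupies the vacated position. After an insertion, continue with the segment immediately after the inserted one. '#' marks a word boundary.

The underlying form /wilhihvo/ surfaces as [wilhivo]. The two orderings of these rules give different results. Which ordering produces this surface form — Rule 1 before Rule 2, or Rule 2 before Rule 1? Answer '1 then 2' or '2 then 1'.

Order 1 then 2:
  1 Progressive Voicing Assimilation: [wilhihvo] → [wilhihfo]
  2 Preconsonantal h-Deletion: [wilhihfo] → [wilhifo]
  result: [wilhifo]
Order 2 then 1:
  2 Preconsonantal h-Deletion: [wilhihvo] → [wilhivo]
  1 Progressive Voicing Assimilation: no change — [wilhivo]
  result: [wilhivo]

2 then 1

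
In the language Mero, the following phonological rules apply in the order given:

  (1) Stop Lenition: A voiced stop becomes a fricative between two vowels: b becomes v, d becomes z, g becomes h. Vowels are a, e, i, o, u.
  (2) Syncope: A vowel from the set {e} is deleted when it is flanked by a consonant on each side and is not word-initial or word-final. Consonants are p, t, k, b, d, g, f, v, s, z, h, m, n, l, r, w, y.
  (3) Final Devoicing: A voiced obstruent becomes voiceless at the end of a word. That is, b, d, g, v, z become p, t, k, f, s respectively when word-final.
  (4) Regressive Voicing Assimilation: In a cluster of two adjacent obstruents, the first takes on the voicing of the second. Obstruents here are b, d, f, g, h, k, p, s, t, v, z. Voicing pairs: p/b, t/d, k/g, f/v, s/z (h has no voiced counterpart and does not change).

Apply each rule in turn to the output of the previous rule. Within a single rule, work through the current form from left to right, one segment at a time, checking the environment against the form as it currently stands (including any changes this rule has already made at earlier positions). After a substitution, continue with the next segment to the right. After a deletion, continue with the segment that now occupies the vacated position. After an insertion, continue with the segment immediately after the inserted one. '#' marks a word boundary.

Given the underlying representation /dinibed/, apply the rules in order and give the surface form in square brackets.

[dinift]

(1) Stop Lenition: [dinibed] → [dinived]
(2) Syncope: [dinived] → [dinivd]
(3) Final Devoicing: [dinivd] → [dinivt]
(4) Regressive Voicing Assimilation: [dinivt] → [dinift]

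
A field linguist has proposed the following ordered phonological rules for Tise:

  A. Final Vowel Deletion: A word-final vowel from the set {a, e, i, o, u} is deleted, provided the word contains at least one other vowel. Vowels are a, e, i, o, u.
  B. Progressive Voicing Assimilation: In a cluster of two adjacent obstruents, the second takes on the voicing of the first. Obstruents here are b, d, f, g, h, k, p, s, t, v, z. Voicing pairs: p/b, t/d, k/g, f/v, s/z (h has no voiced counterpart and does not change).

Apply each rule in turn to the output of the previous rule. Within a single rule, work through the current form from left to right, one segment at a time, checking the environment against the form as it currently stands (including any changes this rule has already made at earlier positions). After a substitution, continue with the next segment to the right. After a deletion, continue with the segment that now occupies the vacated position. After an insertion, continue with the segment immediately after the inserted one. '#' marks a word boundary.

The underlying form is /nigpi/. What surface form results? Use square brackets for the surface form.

A Final Vowel Deletion: [nigpi] → [nigp]
B Progressive Voicing Assimilation: [nigp] → [nigb]

[nigb]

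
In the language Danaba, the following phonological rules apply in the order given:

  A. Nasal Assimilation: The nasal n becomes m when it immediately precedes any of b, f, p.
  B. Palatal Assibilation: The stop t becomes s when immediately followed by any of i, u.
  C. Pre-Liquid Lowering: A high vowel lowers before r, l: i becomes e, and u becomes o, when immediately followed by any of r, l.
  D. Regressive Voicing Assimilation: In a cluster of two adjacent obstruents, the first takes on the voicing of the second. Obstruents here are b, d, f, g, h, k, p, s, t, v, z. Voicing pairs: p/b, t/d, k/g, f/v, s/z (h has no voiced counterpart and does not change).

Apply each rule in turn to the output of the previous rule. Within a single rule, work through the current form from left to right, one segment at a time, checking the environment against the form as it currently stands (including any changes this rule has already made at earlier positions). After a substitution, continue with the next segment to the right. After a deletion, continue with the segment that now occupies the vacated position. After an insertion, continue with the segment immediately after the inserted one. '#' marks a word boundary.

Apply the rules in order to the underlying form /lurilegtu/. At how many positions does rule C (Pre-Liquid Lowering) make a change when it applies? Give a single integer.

2

A Nasal Assimilation: no change — [lurilegtu]
B Palatal Assibilation: [lurilegtu] → [lurilegsu]
C Pre-Liquid Lowering: [lurilegsu] → [lorelegsu]
D Regressive Voicing Assimilation: [lorelegsu] → [loreleksu]
Rule C changed 2 position(s).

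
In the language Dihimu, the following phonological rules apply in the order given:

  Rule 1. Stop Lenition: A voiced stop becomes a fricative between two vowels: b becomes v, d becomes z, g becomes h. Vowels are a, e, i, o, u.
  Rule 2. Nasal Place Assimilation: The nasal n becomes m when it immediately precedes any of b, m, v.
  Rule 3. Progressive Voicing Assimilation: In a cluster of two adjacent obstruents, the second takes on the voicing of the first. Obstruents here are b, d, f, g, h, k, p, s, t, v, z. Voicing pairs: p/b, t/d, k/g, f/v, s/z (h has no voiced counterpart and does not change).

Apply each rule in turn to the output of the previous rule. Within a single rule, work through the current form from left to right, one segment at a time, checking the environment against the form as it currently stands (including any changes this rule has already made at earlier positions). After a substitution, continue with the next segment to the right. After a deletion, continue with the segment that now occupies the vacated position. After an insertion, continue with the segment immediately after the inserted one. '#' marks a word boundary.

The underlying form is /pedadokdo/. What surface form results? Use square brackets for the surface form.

Rule 1 Stop Lenition: [pedadokdo] → [pezazokdo]
Rule 2 Nasal Place Assimilation: no change — [pezazokdo]
Rule 3 Progressive Voicing Assimilation: [pezazokdo] → [pezazokto]

[pezazokto]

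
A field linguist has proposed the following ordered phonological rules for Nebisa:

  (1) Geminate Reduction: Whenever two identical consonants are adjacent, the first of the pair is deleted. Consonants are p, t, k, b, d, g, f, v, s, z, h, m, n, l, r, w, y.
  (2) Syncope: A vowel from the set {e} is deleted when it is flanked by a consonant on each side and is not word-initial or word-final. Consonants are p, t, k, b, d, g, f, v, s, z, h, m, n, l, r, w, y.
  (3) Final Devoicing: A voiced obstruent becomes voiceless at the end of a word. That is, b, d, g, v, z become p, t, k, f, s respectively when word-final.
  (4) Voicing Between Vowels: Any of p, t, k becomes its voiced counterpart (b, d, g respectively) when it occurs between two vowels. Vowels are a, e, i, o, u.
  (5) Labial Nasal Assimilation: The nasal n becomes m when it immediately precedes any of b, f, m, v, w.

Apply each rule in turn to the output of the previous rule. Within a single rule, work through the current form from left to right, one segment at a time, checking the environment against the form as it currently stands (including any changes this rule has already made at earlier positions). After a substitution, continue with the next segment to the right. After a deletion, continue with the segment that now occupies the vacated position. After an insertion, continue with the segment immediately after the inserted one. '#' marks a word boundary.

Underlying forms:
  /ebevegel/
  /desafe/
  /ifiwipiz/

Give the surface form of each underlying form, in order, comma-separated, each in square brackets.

[ebvgl], [dsafe], [ifiwibis]

/ebevegel/:
  (1) Geminate Reduction: no change — [ebevegel]
  (2) Syncope: [ebevegel] → [ebvgl]
  (3) Final Devoicing: no change — [ebvgl]
  (4) Voicing Between Vowels: no change — [ebvgl]
  (5) Labial Nasal Assimilation: no change — [ebvgl]
/desafe/:
  (1) Geminate Reduction: no change — [desafe]
  (2) Syncope: [desafe] → [dsafe]
  (3) Final Devoicing: no change — [dsafe]
  (4) Voicing Between Vowels: no change — [dsafe]
  (5) Labial Nasal Assimilation: no change — [dsafe]
/ifiwipiz/:
  (1) Geminate Reduction: no change — [ifiwipiz]
  (2) Syncope: no change — [ifiwipiz]
  (3) Final Devoicing: [ifiwipiz] → [ifiwipis]
  (4) Voicing Between Vowels: [ifiwipis] → [ifiwibis]
  (5) Labial Nasal Assimilation: no change — [ifiwibis]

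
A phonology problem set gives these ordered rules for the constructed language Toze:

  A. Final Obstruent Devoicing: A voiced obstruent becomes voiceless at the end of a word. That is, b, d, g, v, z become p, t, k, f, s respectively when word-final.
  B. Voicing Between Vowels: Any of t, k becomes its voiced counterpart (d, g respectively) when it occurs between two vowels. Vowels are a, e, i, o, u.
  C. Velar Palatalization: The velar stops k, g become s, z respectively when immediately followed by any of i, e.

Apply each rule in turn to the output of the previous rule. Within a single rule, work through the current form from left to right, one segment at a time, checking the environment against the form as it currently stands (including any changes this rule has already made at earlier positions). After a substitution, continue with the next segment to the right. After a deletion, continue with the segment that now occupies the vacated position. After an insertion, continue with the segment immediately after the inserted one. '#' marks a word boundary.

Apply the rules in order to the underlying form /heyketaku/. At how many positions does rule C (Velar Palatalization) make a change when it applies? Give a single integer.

A Final Obstruent Devoicing: no change — [heyketaku]
B Voicing Between Vowels: [heyketaku] → [heykedagu]
C Velar Palatalization: [heykedagu] → [heysedagu]
Rule C changed 1 position(s).

1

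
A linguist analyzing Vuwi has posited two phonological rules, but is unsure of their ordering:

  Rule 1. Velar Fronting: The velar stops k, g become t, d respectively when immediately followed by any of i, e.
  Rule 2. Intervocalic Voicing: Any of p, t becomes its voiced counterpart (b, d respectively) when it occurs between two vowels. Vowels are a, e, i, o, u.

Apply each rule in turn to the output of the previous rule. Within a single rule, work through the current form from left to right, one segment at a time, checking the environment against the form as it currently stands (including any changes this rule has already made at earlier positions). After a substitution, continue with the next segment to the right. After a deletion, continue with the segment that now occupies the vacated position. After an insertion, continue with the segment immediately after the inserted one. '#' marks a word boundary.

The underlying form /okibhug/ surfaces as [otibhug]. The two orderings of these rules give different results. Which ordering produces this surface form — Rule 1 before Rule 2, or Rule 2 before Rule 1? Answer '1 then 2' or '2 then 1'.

Order 1 then 2:
  1 Velar Fronting: [okibhug] → [otibhug]
  2 Intervocalic Voicing: [otibhug] → [odibhug]
  result: [odibhug]
Order 2 then 1:
  2 Intervocalic Voicing: no change — [okibhug]
  1 Velar Fronting: [okibhug] → [otibhug]
  result: [otibhug]

2 then 1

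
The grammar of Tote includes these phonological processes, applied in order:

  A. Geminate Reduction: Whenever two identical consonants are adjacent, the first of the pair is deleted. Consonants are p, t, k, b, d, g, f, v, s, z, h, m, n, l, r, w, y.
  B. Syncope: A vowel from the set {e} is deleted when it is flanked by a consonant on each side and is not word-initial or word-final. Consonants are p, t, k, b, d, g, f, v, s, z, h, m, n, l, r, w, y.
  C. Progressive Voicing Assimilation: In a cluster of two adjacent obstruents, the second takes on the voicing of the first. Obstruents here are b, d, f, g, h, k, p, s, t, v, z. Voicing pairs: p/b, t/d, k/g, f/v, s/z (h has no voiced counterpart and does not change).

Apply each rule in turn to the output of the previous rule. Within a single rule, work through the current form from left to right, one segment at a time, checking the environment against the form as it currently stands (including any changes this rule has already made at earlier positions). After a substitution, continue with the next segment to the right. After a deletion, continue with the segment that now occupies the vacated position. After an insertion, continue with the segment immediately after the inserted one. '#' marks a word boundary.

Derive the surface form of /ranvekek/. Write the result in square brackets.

[ranvgg]

A Geminate Reduction: no change — [ranvekek]
B Syncope: [ranvekek] → [ranvkk]
C Progressive Voicing Assimilation: [ranvkk] → [ranvgg]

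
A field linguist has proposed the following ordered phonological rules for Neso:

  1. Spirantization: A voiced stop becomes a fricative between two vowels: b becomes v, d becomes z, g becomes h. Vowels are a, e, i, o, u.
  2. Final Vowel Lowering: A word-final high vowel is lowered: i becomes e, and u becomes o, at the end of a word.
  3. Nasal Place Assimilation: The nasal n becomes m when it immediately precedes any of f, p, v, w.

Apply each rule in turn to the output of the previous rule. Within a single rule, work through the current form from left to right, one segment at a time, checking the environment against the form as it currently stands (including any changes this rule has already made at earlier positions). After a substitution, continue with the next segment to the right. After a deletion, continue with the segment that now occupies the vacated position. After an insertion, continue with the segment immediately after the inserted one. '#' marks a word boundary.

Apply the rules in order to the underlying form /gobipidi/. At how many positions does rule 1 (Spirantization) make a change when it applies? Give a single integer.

2

1 Spirantization: [gobipidi] → [govipizi]
2 Final Vowel Lowering: [govipizi] → [govipize]
3 Nasal Place Assimilation: no change — [govipize]
Rule 1 changed 2 position(s).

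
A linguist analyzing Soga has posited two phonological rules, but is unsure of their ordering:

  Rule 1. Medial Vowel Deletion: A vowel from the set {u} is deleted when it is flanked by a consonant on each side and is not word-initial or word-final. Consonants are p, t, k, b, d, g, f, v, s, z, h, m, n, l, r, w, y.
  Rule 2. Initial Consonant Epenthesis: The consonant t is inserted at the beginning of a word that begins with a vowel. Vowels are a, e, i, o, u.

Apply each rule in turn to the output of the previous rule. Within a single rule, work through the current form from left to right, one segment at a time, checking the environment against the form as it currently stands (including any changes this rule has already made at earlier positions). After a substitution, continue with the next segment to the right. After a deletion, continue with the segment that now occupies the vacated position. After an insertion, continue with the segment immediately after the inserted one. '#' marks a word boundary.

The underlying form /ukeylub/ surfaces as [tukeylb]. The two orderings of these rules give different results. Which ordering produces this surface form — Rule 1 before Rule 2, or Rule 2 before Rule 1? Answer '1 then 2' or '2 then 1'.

Order 1 then 2:
  1 Medial Vowel Deletion: [ukeylub] → [ukeylb]
  2 Initial Consonant Epenthesis: [ukeylb] → [tukeylb]
  result: [tukeylb]
Order 2 then 1:
  2 Initial Consonant Epenthesis: [ukeylub] → [tukeylub]
  1 Medial Vowel Deletion: [tukeylub] → [tkeylb]
  result: [tkeylb]

1 then 2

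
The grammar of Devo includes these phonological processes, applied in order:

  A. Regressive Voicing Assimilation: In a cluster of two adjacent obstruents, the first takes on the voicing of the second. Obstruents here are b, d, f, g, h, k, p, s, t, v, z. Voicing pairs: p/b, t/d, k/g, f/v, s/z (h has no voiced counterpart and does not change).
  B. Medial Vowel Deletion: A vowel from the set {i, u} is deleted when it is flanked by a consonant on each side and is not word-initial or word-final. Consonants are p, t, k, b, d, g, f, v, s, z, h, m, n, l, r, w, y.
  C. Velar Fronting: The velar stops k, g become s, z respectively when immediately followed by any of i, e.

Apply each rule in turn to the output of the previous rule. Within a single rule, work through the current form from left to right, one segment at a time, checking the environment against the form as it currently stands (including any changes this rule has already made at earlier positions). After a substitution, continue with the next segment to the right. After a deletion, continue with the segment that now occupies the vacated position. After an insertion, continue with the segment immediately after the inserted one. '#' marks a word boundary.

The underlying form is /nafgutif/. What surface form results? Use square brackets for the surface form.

A Regressive Voicing Assimilation: [nafgutif] → [navgutif]
B Medial Vowel Deletion: [navgutif] → [navgtf]
C Velar Fronting: no change — [navgtf]

[navgtf]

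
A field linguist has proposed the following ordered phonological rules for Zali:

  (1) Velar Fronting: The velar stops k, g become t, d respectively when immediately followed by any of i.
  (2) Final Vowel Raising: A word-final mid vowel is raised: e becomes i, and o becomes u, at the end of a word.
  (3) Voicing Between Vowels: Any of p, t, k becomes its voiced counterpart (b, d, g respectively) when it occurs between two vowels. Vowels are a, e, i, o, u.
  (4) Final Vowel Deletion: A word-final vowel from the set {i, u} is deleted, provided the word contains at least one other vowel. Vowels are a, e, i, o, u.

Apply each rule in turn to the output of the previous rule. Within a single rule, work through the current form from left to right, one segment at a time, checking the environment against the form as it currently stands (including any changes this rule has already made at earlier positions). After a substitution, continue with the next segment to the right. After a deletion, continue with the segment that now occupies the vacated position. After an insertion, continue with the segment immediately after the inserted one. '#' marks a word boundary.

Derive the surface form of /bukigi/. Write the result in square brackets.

[budid]

(1) Velar Fronting: [bukigi] → [butidi]
(2) Final Vowel Raising: no change — [butidi]
(3) Voicing Between Vowels: [butidi] → [budidi]
(4) Final Vowel Deletion: [budidi] → [budid]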